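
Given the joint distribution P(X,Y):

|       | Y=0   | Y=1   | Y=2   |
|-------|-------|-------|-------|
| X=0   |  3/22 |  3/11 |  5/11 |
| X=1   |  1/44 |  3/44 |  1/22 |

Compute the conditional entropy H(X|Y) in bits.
0.5600 bits

H(X|Y) = H(X,Y) - H(Y)

H(X,Y) = -Σ_{x,y} P(x,y) log₂ P(x,y). Per-cell terms -P(x,y)·log₂P(x,y):
  X=0: 0.3920, 0.5112, 0.5170
  X=1: 0.1241, 0.2642, 0.2027
Sum of the 6 terms: H(X,Y) = 2.0112 bits

Marginal of Y (column sums):
  P(Y=0) = 3/22 + 1/44 = 7/44
  P(Y=1) = 3/11 + 3/44 = 15/44
  P(Y=2) = 5/11 + 1/22 = 1/2
H(Y) = -[(7/44)·log₂(7/44) + (15/44)·log₂(15/44) + (1/2)·log₂(1/2)]
  = 0.4219 + 0.5293 + 0.5000 = 1.4512 bits

H(X|Y) = H(X,Y) - H(Y) = 2.0112 - 1.4512 = 0.5600 bits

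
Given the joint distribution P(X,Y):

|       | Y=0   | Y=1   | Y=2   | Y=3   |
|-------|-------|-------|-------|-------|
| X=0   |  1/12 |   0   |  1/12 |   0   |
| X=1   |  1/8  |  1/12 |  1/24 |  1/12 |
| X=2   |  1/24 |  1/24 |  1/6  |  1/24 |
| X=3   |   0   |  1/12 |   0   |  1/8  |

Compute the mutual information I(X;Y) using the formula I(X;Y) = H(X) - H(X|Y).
0.5003 bits

I(X;Y) = H(X) - H(X|Y)

Marginal of X (row sums):
  P(X=0) = 1/12 + 0 + 1/12 + 0 = 1/6
  P(X=1) = 1/8 + 1/12 + 1/24 + 1/12 = 1/3
  P(X=2) = 1/24 + 1/24 + 1/6 + 1/24 = 7/24
  P(X=3) = 0 + 1/12 + 0 + 1/8 = 5/24
H(X) = -[(1/6)·log₂(1/6) + (1/3)·log₂(1/3) + (7/24)·log₂(7/24) + (5/24)·log₂(5/24)]
  = 0.4308 + 0.5283 + 0.5185 + 0.4715 = 1.9491 bits

Marginal of Y (column sums):
  P(Y=0) = 1/12 + 1/8 + 1/24 + 0 = 1/4
  P(Y=1) = 0 + 1/12 + 1/24 + 1/12 = 5/24
  P(Y=2) = 1/12 + 1/24 + 1/6 + 0 = 7/24
  P(Y=3) = 0 + 1/12 + 1/24 + 1/8 = 1/4
H(X|Y) = Σ_y P(y)·H(X|Y=y):
  Y=0: P(Y=0) = 1/4, P(X|Y=0) = (1/3, 1/2, 1/6, 0) → H(X|Y=0) = 1.4591
  Y=1: P(Y=1) = 5/24, P(X|Y=1) = (0, 2/5, 1/5, 2/5) → H(X|Y=1) = 1.5219
  Y=2: P(Y=2) = 7/24, P(X|Y=2) = (2/7, 1/7, 4/7, 0) → H(X|Y=2) = 1.3788
  Y=3: P(Y=3) = 1/4, P(X|Y=3) = (0, 1/3, 1/6, 1/2) → H(X|Y=3) = 1.4591
H(X|Y) = (1/4)·1.4591 + (5/24)·1.5219 + (7/24)·1.3788 + (1/4)·1.4591 = 1.4488 bits

I(X;Y) = H(X) - H(X|Y) = 1.9491 - 1.4488 = 0.5003 bits

Cross-check via I(X;Y) = H(X) + H(Y) - H(X,Y): computing H(Y) from the column sums and H(X,Y) from the 16 cells in the same way gives H(Y) = 1.9899 bits and H(X,Y) = 3.4387 bits, so
I(X;Y) = 1.9491 + 1.9899 - 3.4387 = 0.5003 bits ✓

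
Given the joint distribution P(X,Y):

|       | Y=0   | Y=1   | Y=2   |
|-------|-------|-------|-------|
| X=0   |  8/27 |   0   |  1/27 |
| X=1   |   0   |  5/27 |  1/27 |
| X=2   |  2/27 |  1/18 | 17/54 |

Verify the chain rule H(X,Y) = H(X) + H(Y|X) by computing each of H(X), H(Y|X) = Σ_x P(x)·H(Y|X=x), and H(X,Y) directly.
H(X) = 1.5305 bits, H(Y|X) = 0.8270 bits, H(X,Y) = 2.3575 bits

Marginal of X (row sums):
  P(X=0) = 8/27 + 0 + 1/27 = 1/3
  P(X=1) = 0 + 5/27 + 1/27 = 2/9
  P(X=2) = 2/27 + 1/18 + 17/54 = 4/9
H(X) = -[(1/3)·log₂(1/3) + (2/9)·log₂(2/9) + (4/9)·log₂(4/9)]
  = 0.52832 + 0.48221 + 0.51997 = 1.5305 bits

H(Y|X) = Σ_x P(x)·H(Y|X=x):
  X=0: P(X=0) = 1/3, P(Y|X=0) = (8/9, 0, 1/9) → H(Y|X=0) = 0.50326
  X=1: P(X=1) = 2/9, P(Y|X=1) = (0, 5/6, 1/6) → H(Y|X=1) = 0.65002
  X=2: P(X=2) = 4/9, P(Y|X=2) = (1/6, 1/8, 17/24) → H(Y|X=2) = 1.15822
H(Y|X) = (1/3)·0.50326 + (2/9)·0.65002 + (4/9)·1.15822 = 0.8270 bits

H(X,Y) = -Σ_{x,y} P(x,y) log₂ P(x,y). Per-cell terms -P(x,y)·log₂P(x,y):
  X=0: 0.51997, 0.00000, 0.17611
  X=1: 0.00000, 0.45055, 0.17611
  X=2: 0.27814, 0.23166, 0.52493
  (cells with P = 0 contribute 0)
Sum of the 9 terms: H(X,Y) = 2.3575 bits

Chain rule check:
  H(X) + H(Y|X) = 1.5305 + 0.8270 = 2.3575 bits
  H(X,Y) = 2.3575 bits
✓ Chain rule verified.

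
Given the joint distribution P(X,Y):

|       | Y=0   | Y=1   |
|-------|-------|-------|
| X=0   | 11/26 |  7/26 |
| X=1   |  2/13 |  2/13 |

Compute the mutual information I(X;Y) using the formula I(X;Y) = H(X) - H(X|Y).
0.0077 bits

I(X;Y) = H(X) - H(X|Y)

Marginal of X (row sums):
  P(X=0) = 11/26 + 7/26 = 9/13
  P(X=1) = 2/13 + 2/13 = 4/13
H(X) = -[(9/13)·log₂(9/13) + (4/13)·log₂(4/13)]
  = 0.36728 + 0.52321 = 0.89049 bits

Marginal of Y (column sums):
  P(Y=0) = 11/26 + 2/13 = 15/26
  P(Y=1) = 7/26 + 2/13 = 11/26
H(X|Y) = Σ_y P(y)·H(X|Y=y):
  Y=0: P(Y=0) = 15/26, P(X|Y=0) = (11/15, 4/15) → H(X|Y=0) = 0.83664
  Y=1: P(Y=1) = 11/26, P(X|Y=1) = (7/11, 4/11) → H(X|Y=1) = 0.94566
H(X|Y) = (15/26)·0.83664 + (11/26)·0.94566 = 0.88276 bits

I(X;Y) = H(X) - H(X|Y) = 0.89049 - 0.88276 = 0.0077 bits

Cross-check via I(X;Y) = H(X) + H(Y) - H(X,Y): computing H(Y) from the column sums and H(X,Y) from the 4 cells in the same way gives H(Y) = 0.98286 bits and H(X,Y) = 1.86562 bits, so
I(X;Y) = 0.89049 + 0.98286 - 1.86562 = 0.0077 bits ✓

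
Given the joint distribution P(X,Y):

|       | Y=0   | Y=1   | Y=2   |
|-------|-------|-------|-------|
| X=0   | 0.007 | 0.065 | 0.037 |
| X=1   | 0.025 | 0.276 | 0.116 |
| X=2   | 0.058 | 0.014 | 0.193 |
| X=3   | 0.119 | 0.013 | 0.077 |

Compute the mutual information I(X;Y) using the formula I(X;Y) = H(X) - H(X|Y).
0.3795 bits

I(X;Y) = H(X) - H(X|Y)

Marginal of X (row sums):
  P(X=0) = 0.007 + 0.065 + 0.037 = 0.109
  P(X=1) = 0.025 + 0.276 + 0.116 = 0.417
  P(X=2) = 0.058 + 0.014 + 0.193 = 0.265
  P(X=3) = 0.119 + 0.013 + 0.077 = 0.209
H(X) = -[0.109·log₂(0.109) + 0.417·log₂(0.417) + 0.265·log₂(0.265) + 0.209·log₂(0.209)]
  = 0.34854 + 0.52620 + 0.50772 + 0.47201 = 1.8545 bits

Marginal of Y (column sums):
  P(Y=0) = 0.007 + 0.025 + 0.058 + 0.119 = 0.209
  P(Y=1) = 0.065 + 0.276 + 0.014 + 0.013 = 0.368
  P(Y=2) = 0.037 + 0.116 + 0.193 + 0.077 = 0.423
H(X|Y) = Σ_y P(y)·H(X|Y=y):
  Y=0: P(Y=0) = 0.209, P(X|Y=0) = (7/209, 25/209, 58/209, 119/209) → H(X|Y=0) = 1.50643
  Y=1: P(Y=1) = 0.368, P(X|Y=1) = (65/368, 3/4, 7/184, 13/368) → H(X|Y=1) = 1.10287
  Y=2: P(Y=2) = 0.423, P(X|Y=2) = (37/423, 116/423, 193/423, 77/423) → H(X|Y=2) = 1.78323
H(X|Y) = 0.209·1.50643 + 0.368·1.10287 + 0.423·1.78323 = 1.4750 bits

I(X;Y) = H(X) - H(X|Y) = 1.8545 - 1.4750 = 0.3795 bits

Cross-check via I(X;Y) = H(X) + H(Y) - H(X,Y): computing H(Y) from the column sums and H(X,Y) from the 12 cells in the same way gives H(Y) = 1.5278 bits and H(X,Y) = 3.0028 bits, so
I(X;Y) = 1.8545 + 1.5278 - 3.0028 = 0.3795 bits ✓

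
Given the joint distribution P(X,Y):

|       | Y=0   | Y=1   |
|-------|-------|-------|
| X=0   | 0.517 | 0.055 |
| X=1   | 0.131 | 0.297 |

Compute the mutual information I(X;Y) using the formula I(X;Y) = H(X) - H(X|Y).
0.2943 bits

I(X;Y) = H(X) - H(X|Y)

Marginal of X (row sums):
  P(X=0) = 0.517 + 0.055 = 0.572
  P(X=1) = 0.131 + 0.297 = 0.428
H(X) = -[0.572·log₂(0.572) + 0.428·log₂(0.428)]
  = 0.4610 + 0.5240 = 0.9850 bits

Marginal of Y (column sums):
  P(Y=0) = 0.517 + 0.131 = 0.648
  P(Y=1) = 0.055 + 0.297 = 0.352
H(X|Y) = Σ_y P(y)·H(X|Y=y):
  Y=0: P(Y=0) = 0.648, P(X|Y=0) = (517/648, 131/648) → H(X|Y=0) = 0.7262
  Y=1: P(Y=1) = 0.352, P(X|Y=1) = (5/32, 27/32) → H(X|Y=1) = 0.6253
H(X|Y) = 0.648·0.7262 + 0.352·0.6253 = 0.6907 bits

I(X;Y) = H(X) - H(X|Y) = 0.9850 - 0.6907 = 0.2943 bits

Cross-check via I(X;Y) = H(X) + H(Y) - H(X,Y): computing H(Y) from the column sums and H(X,Y) from the 4 cells in the same way gives H(Y) = 0.9358 bits and H(X,Y) = 1.6265 bits, so
I(X;Y) = 0.9850 + 0.9358 - 1.6265 = 0.2943 bits ✓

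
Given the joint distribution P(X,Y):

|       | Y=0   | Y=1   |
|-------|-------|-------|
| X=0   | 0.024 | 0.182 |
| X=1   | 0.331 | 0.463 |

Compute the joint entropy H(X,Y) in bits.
1.6188 bits

H(X,Y) = -Σ_{x,y} P(x,y) log₂ P(x,y). Per-cell terms -P(x,y)·log₂P(x,y):
  X=0: 0.12914, 0.44735
  X=1: 0.52798, 0.51435
Sum of the 4 terms: H(X,Y) = 1.6188 bits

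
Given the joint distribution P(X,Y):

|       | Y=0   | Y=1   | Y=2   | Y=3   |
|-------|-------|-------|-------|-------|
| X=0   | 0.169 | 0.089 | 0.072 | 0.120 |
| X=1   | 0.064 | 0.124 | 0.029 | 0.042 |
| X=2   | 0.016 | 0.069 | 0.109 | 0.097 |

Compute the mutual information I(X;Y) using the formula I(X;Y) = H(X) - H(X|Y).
0.1449 bits

I(X;Y) = H(X) - H(X|Y)

Marginal of X (row sums):
  P(X=0) = 0.169 + 0.089 + 0.072 + 0.120 = 0.450
  P(X=1) = 0.064 + 0.124 + 0.029 + 0.042 = 0.259
  P(X=2) = 0.016 + 0.069 + 0.109 + 0.097 = 0.291
H(X) = -[0.450·log₂(0.450) + 0.259·log₂(0.259) + 0.291·log₂(0.291)]
  = 0.5184 + 0.5048 + 0.5182 = 1.5414 bits

Marginal of Y (column sums):
  P(Y=0) = 0.169 + 0.064 + 0.016 = 0.249
  P(Y=1) = 0.089 + 0.124 + 0.069 = 0.282
  P(Y=2) = 0.072 + 0.029 + 0.109 = 0.210
  P(Y=3) = 0.120 + 0.042 + 0.097 = 0.259
H(X|Y) = Σ_y P(y)·H(X|Y=y):
  Y=0: P(Y=0) = 0.249, P(X|Y=0) = (169/249, 64/249, 16/249) → H(X|Y=0) = 1.1377
  Y=1: P(Y=1) = 0.282, P(X|Y=1) = (89/282, 62/141, 23/94) → H(X|Y=1) = 1.5433
  Y=2: P(Y=2) = 0.210, P(X|Y=2) = (12/35, 29/210, 109/210) → H(X|Y=2) = 1.4150
  Y=3: P(Y=3) = 0.259, P(X|Y=3) = (120/259, 6/37, 97/259) → H(X|Y=3) = 1.4705
H(X|Y) = 0.249·1.1377 + 0.282·1.5433 + 0.210·1.4150 + 0.259·1.4705 = 1.3965 bits

I(X;Y) = H(X) - H(X|Y) = 1.5414 - 1.3965 = 0.1449 bits

Cross-check via I(X;Y) = H(X) + H(Y) - H(X,Y): computing H(Y) from the column sums and H(X,Y) from the 12 cells in the same way gives H(Y) = 1.9920 bits and H(X,Y) = 3.3885 bits, so
I(X;Y) = 1.5414 + 1.9920 - 3.3885 = 0.1449 bits ✓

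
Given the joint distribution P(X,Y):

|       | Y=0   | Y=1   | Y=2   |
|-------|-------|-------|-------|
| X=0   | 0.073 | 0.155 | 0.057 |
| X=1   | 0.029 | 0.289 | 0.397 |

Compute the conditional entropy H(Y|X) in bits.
1.2607 bits

H(Y|X) = H(X,Y) - H(X)

H(X,Y) = -Σ_{x,y} P(x,y) log₂ P(x,y). Per-cell terms -P(x,y)·log₂P(x,y):
  X=0: 0.27565, 0.41690, 0.23557
  X=1: 0.14813, 0.51756, 0.52912
Sum of the 6 terms: H(X,Y) = 2.1229 bits

Marginal of X (row sums):
  P(X=0) = 0.073 + 0.155 + 0.057 = 0.285
  P(X=1) = 0.029 + 0.289 + 0.397 = 0.715
H(X) = -[0.285·log₂(0.285) + 0.715·log₂(0.715)]
  = 0.51613 + 0.34605 = 0.8622 bits

H(Y|X) = H(X,Y) - H(X) = 2.1229 - 0.8622 = 1.2607 bits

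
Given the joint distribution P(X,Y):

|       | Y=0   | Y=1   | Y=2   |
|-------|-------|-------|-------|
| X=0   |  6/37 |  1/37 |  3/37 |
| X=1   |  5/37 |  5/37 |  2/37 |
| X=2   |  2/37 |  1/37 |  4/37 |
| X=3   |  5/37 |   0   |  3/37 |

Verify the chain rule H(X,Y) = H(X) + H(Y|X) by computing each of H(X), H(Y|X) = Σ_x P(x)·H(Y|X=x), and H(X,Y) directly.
H(X) = 1.9692 bits, H(Y|X) = 1.2984 bits, H(X,Y) = 3.2676 bits

Marginal of X (row sums):
  P(X=0) = 6/37 + 1/37 + 3/37 = 10/37
  P(X=1) = 5/37 + 5/37 + 2/37 = 12/37
  P(X=2) = 2/37 + 1/37 + 4/37 = 7/37
  P(X=3) = 5/37 + 0 + 3/37 = 8/37
H(X) = -[(10/37)·log₂(10/37) + (12/37)·log₂(12/37) + (7/37)·log₂(7/37) + (8/37)·log₂(8/37)]
  = 0.5101 + 0.5269 + 0.4545 + 0.4777 = 1.9692 bits

H(Y|X) = Σ_x P(x)·H(Y|X=x):
  X=0: P(X=0) = 10/37, P(Y|X=0) = (3/5, 1/10, 3/10) → H(Y|X=0) = 1.2955
  X=1: P(X=1) = 12/37, P(Y|X=1) = (5/12, 5/12, 1/6) → H(Y|X=1) = 1.4834
  X=2: P(X=2) = 7/37, P(Y|X=2) = (2/7, 1/7, 4/7) → H(Y|X=2) = 1.3788
  X=3: P(X=3) = 8/37, P(Y|X=3) = (5/8, 0, 3/8) → H(Y|X=3) = 0.9544
H(Y|X) = (10/37)·1.2955 + (12/37)·1.4834 + (7/37)·1.3788 + (8/37)·0.9544 = 1.2984 bits

H(X,Y) = -Σ_{x,y} P(x,y) log₂ P(x,y). Per-cell terms -P(x,y)·log₂P(x,y):
  X=0: 0.4256, 0.1408, 0.2939
  X=1: 0.3902, 0.3902, 0.2275
  X=2: 0.2275, 0.1408, 0.3470
  X=3: 0.3902, 0.0000, 0.2939
  (cells with P = 0 contribute 0)
Sum of the 12 terms: H(X,Y) = 3.2676 bits

Chain rule check:
  H(X) + H(Y|X) = 1.9692 + 1.2984 = 3.2676 bits
  H(X,Y) = 3.2676 bits
✓ Chain rule verified.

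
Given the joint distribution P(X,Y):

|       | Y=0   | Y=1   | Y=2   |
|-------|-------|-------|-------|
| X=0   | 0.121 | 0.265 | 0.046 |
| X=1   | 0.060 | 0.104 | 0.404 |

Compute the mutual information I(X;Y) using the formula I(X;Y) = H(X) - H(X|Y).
0.2900 bits

I(X;Y) = H(X) - H(X|Y)

Marginal of X (row sums):
  P(X=0) = 0.121 + 0.265 + 0.046 = 0.432
  P(X=1) = 0.060 + 0.104 + 0.404 = 0.568
H(X) = -[0.432·log₂(0.432) + 0.568·log₂(0.568)]
  = 0.52311 + 0.46351 = 0.98662 bits

Marginal of Y (column sums):
  P(Y=0) = 0.121 + 0.060 = 0.181
  P(Y=1) = 0.265 + 0.104 = 0.369
  P(Y=2) = 0.046 + 0.404 = 0.450
H(X|Y) = Σ_y P(y)·H(X|Y=y):
  Y=0: P(Y=0) = 0.181, P(X|Y=0) = (121/181, 60/181) → H(X|Y=0) = 0.91644
  Y=1: P(Y=1) = 0.369, P(X|Y=1) = (265/369, 104/369) → H(X|Y=1) = 0.85795
  Y=2: P(Y=2) = 0.450, P(X|Y=2) = (23/225, 202/225) → H(X|Y=2) = 0.47600
H(X|Y) = 0.181·0.91644 + 0.369·0.85795 + 0.450·0.47600 = 0.69666 bits

I(X;Y) = H(X) - H(X|Y) = 0.98662 - 0.69666 = 0.2900 bits

Cross-check via I(X;Y) = H(X) + H(Y) - H(X,Y): computing H(Y) from the column sums and H(X,Y) from the 6 cells in the same way gives H(Y) = 1.49547 bits and H(X,Y) = 2.19213 bits, so
I(X;Y) = 0.98662 + 1.49547 - 2.19213 = 0.2900 bits ✓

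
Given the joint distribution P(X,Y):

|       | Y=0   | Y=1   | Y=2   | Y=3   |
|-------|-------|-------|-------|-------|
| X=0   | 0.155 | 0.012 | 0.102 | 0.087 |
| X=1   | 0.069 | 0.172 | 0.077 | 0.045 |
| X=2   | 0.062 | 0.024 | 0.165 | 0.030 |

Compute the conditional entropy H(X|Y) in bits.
1.3408 bits

H(X|Y) = H(X,Y) - H(Y)

H(X,Y) = -Σ_{x,y} P(x,y) log₂ P(x,y). Per-cell terms -P(x,y)·log₂P(x,y):
  X=0: 0.4169, 0.0766, 0.3359, 0.3065
  X=1: 0.2662, 0.4368, 0.2848, 0.2013
  X=2: 0.2487, 0.1291, 0.4289, 0.1518
Sum of the 12 terms: H(X,Y) = 3.2835 bits

Marginal of Y (column sums):
  P(Y=0) = 0.155 + 0.069 + 0.062 = 0.286
  P(Y=1) = 0.012 + 0.172 + 0.024 = 0.208
  P(Y=2) = 0.102 + 0.077 + 0.165 = 0.344
  P(Y=3) = 0.087 + 0.045 + 0.030 = 0.162
H(Y) = -[0.286·log₂(0.286) + 0.208·log₂(0.208) + 0.344·log₂(0.344) + 0.162·log₂(0.162)]
  = 0.5165 + 0.4712 + 0.5296 + 0.4254 = 1.9427 bits

H(X|Y) = H(X,Y) - H(Y) = 3.2835 - 1.9427 = 1.3408 bits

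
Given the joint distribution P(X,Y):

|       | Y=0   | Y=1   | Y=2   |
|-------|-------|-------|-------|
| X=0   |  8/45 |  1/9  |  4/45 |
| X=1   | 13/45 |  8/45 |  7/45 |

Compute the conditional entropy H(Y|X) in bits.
1.5272 bits

H(Y|X) = H(X,Y) - H(X)

H(X,Y) = -Σ_{x,y} P(x,y) log₂ P(x,y). Per-cell terms -P(x,y)·log₂P(x,y):
  X=0: 0.44300, 0.35221, 0.31039
  X=1: 0.51752, 0.44300, 0.41759
Sum of the 6 terms: H(X,Y) = 2.4837 bits

Marginal of X (row sums):
  P(X=0) = 8/45 + 1/9 + 4/45 = 17/45
  P(X=1) = 13/45 + 8/45 + 7/45 = 28/45
H(X) = -[(17/45)·log₂(17/45) + (28/45)·log₂(28/45)]
  = 0.53055 + 0.42591 = 0.9565 bits

H(Y|X) = H(X,Y) - H(X) = 2.4837 - 0.9565 = 1.5272 bits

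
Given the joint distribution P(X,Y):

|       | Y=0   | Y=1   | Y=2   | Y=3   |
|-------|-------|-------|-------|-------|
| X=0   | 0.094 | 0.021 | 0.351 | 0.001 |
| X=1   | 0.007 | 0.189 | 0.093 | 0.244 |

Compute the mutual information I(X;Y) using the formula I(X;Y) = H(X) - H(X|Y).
0.5235 bits

I(X;Y) = H(X) - H(X|Y)

Marginal of X (row sums):
  P(X=0) = 0.094 + 0.021 + 0.351 + 0.001 = 0.467
  P(X=1) = 0.007 + 0.189 + 0.093 + 0.244 = 0.533
H(X) = -[0.467·log₂(0.467) + 0.533·log₂(0.533)]
  = 0.5130021 + 0.4838534 = 0.9968555 bits

Marginal of Y (column sums):
  P(Y=0) = 0.094 + 0.007 = 0.101
  P(Y=1) = 0.021 + 0.189 = 0.210
  P(Y=2) = 0.351 + 0.093 = 0.444
  P(Y=3) = 0.001 + 0.244 = 0.245
H(X|Y) = Σ_y P(y)·H(X|Y=y):
  Y=0: P(Y=0) = 0.101, P(X|Y=0) = (94/101, 7/101) → H(X|Y=0) = 0.3633319
  Y=1: P(Y=1) = 0.210, P(X|Y=1) = (1/10, 9/10) → H(X|Y=1) = 0.4689956
  Y=2: P(Y=2) = 0.444, P(X|Y=2) = (117/148, 31/148) → H(X|Y=2) = 0.7404482
  Y=3: P(Y=3) = 0.245, P(X|Y=3) = (1/245, 244/245) → H(X|Y=3) = 0.0382710
H(X|Y) = 0.101·0.3633319 + 0.210·0.4689956 + 0.444·0.7404482 + 0.245·0.0382710 = 0.4733210 bits

I(X;Y) = H(X) - H(X|Y) = 0.9968555 - 0.4733210 = 0.5235 bits

Cross-check via I(X;Y) = H(X) + H(Y) - H(X,Y): computing H(Y) from the column sums and H(X,Y) from the 8 cells in the same way gives H(Y) = 1.8241164 bits and H(X,Y) = 2.2974374 bits, so
I(X;Y) = 0.9968555 + 1.8241164 - 2.2974374 = 0.5235 bits ✓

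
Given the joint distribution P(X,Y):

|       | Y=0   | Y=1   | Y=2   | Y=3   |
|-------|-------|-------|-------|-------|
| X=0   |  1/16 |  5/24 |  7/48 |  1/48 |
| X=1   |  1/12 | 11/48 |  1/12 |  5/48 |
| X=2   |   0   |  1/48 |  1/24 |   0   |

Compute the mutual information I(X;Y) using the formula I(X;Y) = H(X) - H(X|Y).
0.1033 bits

I(X;Y) = H(X) - H(X|Y)

Marginal of X (row sums):
  P(X=0) = 1/16 + 5/24 + 7/48 + 1/48 = 7/16
  P(X=1) = 1/12 + 11/48 + 1/12 + 5/48 = 1/2
  P(X=2) = 0 + 1/48 + 1/24 + 0 = 1/16
H(X) = -[(7/16)·log₂(7/16) + (1/2)·log₂(1/2) + (1/16)·log₂(1/16)]
  = 0.52178 + 0.50000 + 0.25000 = 1.27178 bits

Marginal of Y (column sums):
  P(Y=0) = 1/16 + 1/12 + 0 = 7/48
  P(Y=1) = 5/24 + 11/48 + 1/48 = 11/24
  P(Y=2) = 7/48 + 1/12 + 1/24 = 13/48
  P(Y=3) = 1/48 + 5/48 + 0 = 1/8
H(X|Y) = Σ_y P(y)·H(X|Y=y):
  Y=0: P(Y=0) = 7/48, P(X|Y=0) = (3/7, 4/7, 0) → H(X|Y=0) = 0.98523
  Y=1: P(Y=1) = 11/24, P(X|Y=1) = (5/11, 1/2, 1/22) → H(X|Y=1) = 1.21975
  Y=2: P(Y=2) = 13/48, P(X|Y=2) = (7/13, 4/13, 2/13) → H(X|Y=2) = 1.41956
  Y=3: P(Y=3) = 1/8, P(X|Y=3) = (1/6, 5/6, 0) → H(X|Y=3) = 0.65002
H(X|Y) = (7/48)·0.98523 + (11/24)·1.21975 + (13/48)·1.41956 + (1/8)·0.65002 = 1.16845 bits

I(X;Y) = H(X) - H(X|Y) = 1.27178 - 1.16845 = 0.1033 bits

Cross-check via I(X;Y) = H(X) + H(Y) - H(X,Y): computing H(Y) from the column sums and H(X,Y) from the 12 cells in the same way gives H(Y) = 1.80633 bits and H(X,Y) = 2.97477 bits, so
I(X;Y) = 1.27178 + 1.80633 - 2.97477 = 0.1033 bits ✓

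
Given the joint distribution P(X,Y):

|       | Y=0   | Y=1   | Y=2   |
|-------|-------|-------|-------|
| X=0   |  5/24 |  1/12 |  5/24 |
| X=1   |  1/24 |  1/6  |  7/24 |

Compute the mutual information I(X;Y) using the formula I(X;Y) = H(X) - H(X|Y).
0.1180 bits

I(X;Y) = H(X) - H(X|Y)

Marginal of X (row sums):
  P(X=0) = 5/24 + 1/12 + 5/24 = 1/2
  P(X=1) = 1/24 + 1/6 + 7/24 = 1/2
H(X) = -[(1/2)·log₂(1/2) + (1/2)·log₂(1/2)]
  = 0.5000 + 0.5000 = 1.0000 bits

Marginal of Y (column sums):
  P(Y=0) = 5/24 + 1/24 = 1/4
  P(Y=1) = 1/12 + 1/6 = 1/4
  P(Y=2) = 5/24 + 7/24 = 1/2
H(X|Y) = Σ_y P(y)·H(X|Y=y):
  Y=0: P(Y=0) = 1/4, P(X|Y=0) = (5/6, 1/6) → H(X|Y=0) = 0.6500
  Y=1: P(Y=1) = 1/4, P(X|Y=1) = (1/3, 2/3) → H(X|Y=1) = 0.9183
  Y=2: P(Y=2) = 1/2, P(X|Y=2) = (5/12, 7/12) → H(X|Y=2) = 0.9799
H(X|Y) = (1/4)·0.6500 + (1/4)·0.9183 + (1/2)·0.9799 = 0.8820 bits

I(X;Y) = H(X) - H(X|Y) = 1.0000 - 0.8820 = 0.1180 bits

Cross-check via I(X;Y) = H(X) + H(Y) - H(X,Y): computing H(Y) from the column sums and H(X,Y) from the 6 cells in the same way gives H(Y) = 1.5000 bits and H(X,Y) = 2.3820 bits, so
I(X;Y) = 1.0000 + 1.5000 - 2.3820 = 0.1180 bits ✓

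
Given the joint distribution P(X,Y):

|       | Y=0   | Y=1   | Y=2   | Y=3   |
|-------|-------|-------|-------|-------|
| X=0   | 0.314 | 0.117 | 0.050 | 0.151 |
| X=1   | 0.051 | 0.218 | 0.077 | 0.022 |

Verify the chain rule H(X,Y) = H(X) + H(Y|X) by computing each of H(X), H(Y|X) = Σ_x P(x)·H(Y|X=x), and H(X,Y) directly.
H(X) = 0.9491 bits, H(Y|X) = 1.6697 bits, H(X,Y) = 2.6188 bits

Marginal of X (row sums):
  P(X=0) = 0.314 + 0.117 + 0.050 + 0.151 = 0.632
  P(X=1) = 0.051 + 0.218 + 0.077 + 0.022 = 0.368
H(X) = -[0.632·log₂(0.632) + 0.368·log₂(0.368)]
  = 0.4184 + 0.5307 = 0.9491 bits

H(Y|X) = Σ_x P(x)·H(Y|X=x):
  X=0: P(X=0) = 0.632, P(Y|X=0) = (157/316, 117/632, 25/316, 151/632) → H(Y|X=0) = 1.7349
  X=1: P(X=1) = 0.368, P(Y|X=1) = (51/368, 109/184, 77/368, 11/184) → H(Y|X=1) = 1.5578
H(Y|X) = 0.632·1.7349 + 0.368·1.5578 = 1.6697 bits

H(X,Y) = -Σ_{x,y} P(x,y) log₂ P(x,y). Per-cell terms -P(x,y)·log₂P(x,y):
  X=0: 0.5247, 0.3622, 0.2161, 0.4118
  X=1: 0.2190, 0.4791, 0.2848, 0.1211
Sum of the 8 terms: H(X,Y) = 2.6188 bits

Chain rule check:
  H(X) + H(Y|X) = 0.9491 + 1.6697 = 2.6188 bits
  H(X,Y) = 2.6188 bits
✓ Chain rule verified.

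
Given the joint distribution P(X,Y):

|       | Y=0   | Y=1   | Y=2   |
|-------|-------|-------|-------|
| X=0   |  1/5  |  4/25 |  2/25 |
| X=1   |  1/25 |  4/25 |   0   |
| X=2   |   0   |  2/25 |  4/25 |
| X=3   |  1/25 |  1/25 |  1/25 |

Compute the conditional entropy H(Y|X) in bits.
1.2127 bits

H(Y|X) = H(X,Y) - H(X)

H(X,Y) = -Σ_{x,y} P(x,y) log₂ P(x,y). Per-cell terms -P(x,y)·log₂P(x,y):
  X=0: 0.464386, 0.423017, 0.291508
  X=1: 0.185754, 0.423017, 0.000000
  X=2: 0.000000, 0.291508, 0.423017
  X=3: 0.185754, 0.185754, 0.185754
  (cells with P = 0 contribute 0)
Sum of the 12 terms: H(X,Y) = 3.05947 bits

Marginal of X (row sums):
  P(X=0) = 1/5 + 4/25 + 2/25 = 11/25
  P(X=1) = 1/25 + 4/25 + 0 = 1/5
  P(X=2) = 0 + 2/25 + 4/25 = 6/25
  P(X=3) = 1/25 + 1/25 + 1/25 = 3/25
H(X) = -[(11/25)·log₂(11/25) + (1/5)·log₂(1/5) + (6/25)·log₂(6/25) + (3/25)·log₂(3/25)]
  = 0.521147 + 0.464386 + 0.494134 + 0.367067 = 1.84673 bits

H(Y|X) = H(X,Y) - H(X) = 3.05947 - 1.84673 = 1.2127 bits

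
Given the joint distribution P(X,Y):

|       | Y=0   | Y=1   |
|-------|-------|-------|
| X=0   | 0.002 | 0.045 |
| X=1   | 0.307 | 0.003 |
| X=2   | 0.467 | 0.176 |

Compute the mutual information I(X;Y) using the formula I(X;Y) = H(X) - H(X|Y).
0.1866 bits

I(X;Y) = H(X) - H(X|Y)

Marginal of X (row sums):
  P(X=0) = 0.002 + 0.045 = 0.047
  P(X=1) = 0.307 + 0.003 = 0.310
  P(X=2) = 0.467 + 0.176 = 0.643
H(X) = -[0.047·log₂(0.047) + 0.310·log₂(0.310) + 0.643·log₂(0.643)]
  = 0.20733 + 0.52379 + 0.40966 = 1.14078 bits

Marginal of Y (column sums):
  P(Y=0) = 0.002 + 0.307 + 0.467 = 0.776
  P(Y=1) = 0.045 + 0.003 + 0.176 = 0.224
H(X|Y) = Σ_y P(y)·H(X|Y=y):
  Y=0: P(Y=0) = 0.776, P(X|Y=0) = (1/388, 307/776, 467/776) → H(X|Y=0) = 0.99233
  Y=1: P(Y=1) = 0.224, P(X|Y=1) = (45/224, 3/224, 11/14) → H(X|Y=1) = 0.82187
H(X|Y) = 0.776·0.99233 + 0.224·0.82187 = 0.95415 bits

I(X;Y) = H(X) - H(X|Y) = 1.14078 - 0.95415 = 0.1866 bits

Cross-check via I(X;Y) = H(X) + H(Y) - H(X,Y): computing H(Y) from the column sums and H(X,Y) from the 6 cells in the same way gives H(Y) = 0.76740 bits and H(X,Y) = 1.72155 bits, so
I(X;Y) = 1.14078 + 0.76740 - 1.72155 = 0.1866 bits ✓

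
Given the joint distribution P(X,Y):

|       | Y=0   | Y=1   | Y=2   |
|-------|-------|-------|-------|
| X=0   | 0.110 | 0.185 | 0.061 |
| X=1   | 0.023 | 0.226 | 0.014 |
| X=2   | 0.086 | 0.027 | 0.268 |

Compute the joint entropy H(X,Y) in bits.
2.6973 bits

H(X,Y) = -Σ_{x,y} P(x,y) log₂ P(x,y). Per-cell terms -P(x,y)·log₂P(x,y):
  X=0: 0.3503, 0.4504, 0.2461
  X=1: 0.1252, 0.4849, 0.0862
  X=2: 0.3044, 0.1407, 0.5091
Sum of the 9 terms: H(X,Y) = 2.6973 bits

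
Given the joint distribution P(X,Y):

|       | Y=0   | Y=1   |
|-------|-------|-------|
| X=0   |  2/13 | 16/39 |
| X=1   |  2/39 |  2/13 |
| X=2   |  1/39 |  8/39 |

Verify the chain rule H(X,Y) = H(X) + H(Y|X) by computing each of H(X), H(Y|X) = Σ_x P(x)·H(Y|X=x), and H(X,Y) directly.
H(X) = 1.4229 bits, H(Y|X) = 0.7594 bits, H(X,Y) = 2.1823 bits

Marginal of X (row sums):
  P(X=0) = 2/13 + 16/39 = 22/39
  P(X=1) = 2/39 + 2/13 = 8/39
  P(X=2) = 1/39 + 8/39 = 3/13
H(X) = -[(22/39)·log₂(22/39) + (8/39)·log₂(8/39) + (3/13)·log₂(3/13)]
  = 0.46593 + 0.46880 + 0.48819 = 1.4229 bits

H(Y|X) = Σ_x P(x)·H(Y|X=x):
  X=0: P(X=0) = 22/39, P(Y|X=0) = (3/11, 8/11) → H(Y|X=0) = 0.84535
  X=1: P(X=1) = 8/39, P(Y|X=1) = (1/4, 3/4) → H(Y|X=1) = 0.81128
  X=2: P(X=2) = 3/13, P(Y|X=2) = (1/9, 8/9) → H(Y|X=2) = 0.50326
H(Y|X) = (22/39)·0.84535 + (8/39)·0.81128 + (3/13)·0.50326 = 0.7594 bits

H(X,Y) = -Σ_{x,y} P(x,y) log₂ P(x,y). Per-cell terms -P(x,y)·log₂P(x,y):
  X=0: 0.41545, 0.52734
  X=1: 0.21976, 0.41545
  X=2: 0.13552, 0.46880
Sum of the 6 terms: H(X,Y) = 2.1823 bits

Chain rule check:
  H(X) + H(Y|X) = 1.4229 + 0.7594 = 2.1823 bits
  H(X,Y) = 2.1823 bits
✓ Chain rule verified.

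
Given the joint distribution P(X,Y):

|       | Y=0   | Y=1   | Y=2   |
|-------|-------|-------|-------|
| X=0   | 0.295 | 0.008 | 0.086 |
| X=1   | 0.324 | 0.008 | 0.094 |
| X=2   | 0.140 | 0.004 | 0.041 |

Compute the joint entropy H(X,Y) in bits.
2.4008 bits

H(X,Y) = -Σ_{x,y} P(x,y) log₂ P(x,y). Per-cell terms -P(x,y)·log₂P(x,y):
  X=0: 0.5196, 0.0557, 0.3044
  X=1: 0.5268, 0.0557, 0.3207
  X=2: 0.3971, 0.0319, 0.1889
Sum of the 9 terms: H(X,Y) = 2.4008 bits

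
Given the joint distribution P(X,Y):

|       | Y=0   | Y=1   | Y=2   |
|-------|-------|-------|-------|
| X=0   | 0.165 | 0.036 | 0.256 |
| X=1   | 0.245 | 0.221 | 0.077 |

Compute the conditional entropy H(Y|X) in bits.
1.3734 bits

H(Y|X) = H(X,Y) - H(X)

H(X,Y) = -Σ_{x,y} P(x,y) log₂ P(x,y). Per-cell terms -P(x,y)·log₂P(x,y):
  X=0: 0.42891, 0.17265, 0.50324
  X=1: 0.49714, 0.48131, 0.28482
Sum of the 6 terms: H(X,Y) = 2.3681 bits

Marginal of X (row sums):
  P(X=0) = 0.165 + 0.036 + 0.256 = 0.457
  P(X=1) = 0.245 + 0.221 + 0.077 = 0.543
H(X) = -[0.457·log₂(0.457) + 0.543·log₂(0.543)]
  = 0.51629 + 0.47837 = 0.9947 bits

H(Y|X) = H(X,Y) - H(X) = 2.3681 - 0.9947 = 1.3734 bits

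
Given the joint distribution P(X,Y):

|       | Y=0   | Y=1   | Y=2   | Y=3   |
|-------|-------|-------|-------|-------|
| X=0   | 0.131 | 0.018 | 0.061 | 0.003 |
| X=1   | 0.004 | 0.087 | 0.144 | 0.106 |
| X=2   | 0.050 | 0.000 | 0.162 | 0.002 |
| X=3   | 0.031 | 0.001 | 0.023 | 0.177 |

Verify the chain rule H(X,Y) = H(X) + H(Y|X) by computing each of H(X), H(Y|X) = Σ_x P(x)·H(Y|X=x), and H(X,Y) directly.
H(X) = 1.9695 bits, H(Y|X) = 1.2665 bits, H(X,Y) = 3.2360 bits

Marginal of X (row sums):
  P(X=0) = 0.131 + 0.018 + 0.061 + 0.003 = 0.213
  P(X=1) = 0.004 + 0.087 + 0.144 + 0.106 = 0.341
  P(X=2) = 0.050 + 0.000 + 0.162 + 0.002 = 0.214
  P(X=3) = 0.031 + 0.001 + 0.023 + 0.177 = 0.232
H(X) = -[0.213·log₂(0.213) + 0.341·log₂(0.341) + 0.214·log₂(0.214) + 0.232·log₂(0.232)]
  = 0.4752 + 0.5293 + 0.4760 + 0.4890 = 1.9695 bits

H(Y|X) = Σ_x P(x)·H(Y|X=x):
  X=0: P(X=0) = 0.213, P(Y|X=0) = (131/213, 6/71, 61/213, 1/71) → H(Y|X=0) = 1.3358
  X=1: P(X=1) = 0.341, P(Y|X=1) = (4/341, 87/341, 144/341, 106/341) → H(Y|X=1) = 1.6272
  X=2: P(X=2) = 0.214, P(Y|X=2) = (25/107, 0, 81/107, 1/107) → H(Y|X=2) = 0.8571
  X=3: P(X=3) = 0.232, P(Y|X=3) = (31/232, 1/232, 23/232, 177/232) → H(Y|X=3) = 1.0503
H(Y|X) = 0.213·1.3358 + 0.341·1.6272 + 0.214·0.8571 + 0.232·1.0503 = 1.2665 bits

H(X,Y) = -Σ_{x,y} P(x,y) log₂ P(x,y). Per-cell terms -P(x,y)·log₂P(x,y):
  X=0: 0.3841, 0.1043, 0.2461, 0.0251
  X=1: 0.0319, 0.3065, 0.4026, 0.3432
  X=2: 0.2161, 0.0000, 0.4254, 0.0179
  X=3: 0.1554, 0.0100, 0.1252, 0.4422
  (cells with P = 0 contribute 0)
Sum of the 16 terms: H(X,Y) = 3.2360 bits

Chain rule check:
  H(X) + H(Y|X) = 1.9695 + 1.2665 = 3.2360 bits
  H(X,Y) = 3.2360 bits
✓ Chain rule verified.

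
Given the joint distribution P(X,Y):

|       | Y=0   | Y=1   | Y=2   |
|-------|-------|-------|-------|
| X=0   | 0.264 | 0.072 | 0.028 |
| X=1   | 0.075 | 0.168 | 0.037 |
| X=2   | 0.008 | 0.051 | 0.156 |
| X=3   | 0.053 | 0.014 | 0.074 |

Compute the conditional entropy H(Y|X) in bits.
1.1750 bits

H(Y|X) = H(X,Y) - H(X)

H(X,Y) = -Σ_{x,y} P(x,y) log₂ P(x,y). Per-cell terms -P(x,y)·log₂P(x,y):
  X=0: 0.50725, 0.27330, 0.14444
  X=1: 0.28027, 0.43234, 0.17598
  X=2: 0.05573, 0.21896, 0.41814
  X=3: 0.22461, 0.08622, 0.27797
Sum of the 12 terms: H(X,Y) = 3.0952 bits

Marginal of X (row sums):
  P(X=0) = 0.264 + 0.072 + 0.028 = 0.364
  P(X=1) = 0.075 + 0.168 + 0.037 = 0.280
  P(X=2) = 0.008 + 0.051 + 0.156 = 0.215
  P(X=3) = 0.053 + 0.014 + 0.074 = 0.141
H(X) = -[0.364·log₂(0.364) + 0.280·log₂(0.280) + 0.215·log₂(0.215) + 0.141·log₂(0.141)]
  = 0.53071 + 0.51422 + 0.47678 + 0.39850 = 1.9202 bits

H(Y|X) = H(X,Y) - H(X) = 3.0952 - 1.9202 = 1.1750 bits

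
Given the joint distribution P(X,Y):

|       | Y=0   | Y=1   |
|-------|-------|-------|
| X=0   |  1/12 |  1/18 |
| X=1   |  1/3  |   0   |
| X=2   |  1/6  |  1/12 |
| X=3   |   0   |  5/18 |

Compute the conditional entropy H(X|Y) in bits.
1.3218 bits

H(X|Y) = H(X,Y) - H(Y)

H(X,Y) = -Σ_{x,y} P(x,y) log₂ P(x,y). Per-cell terms -P(x,y)·log₂P(x,y):
  X=0: 0.298747, 0.231663
  X=1: 0.528321, 0.000000
  X=2: 0.430827, 0.298747
  X=3: 0.000000, 0.513332
  (cells with P = 0 contribute 0)
Sum of the 8 terms: H(X,Y) = 2.30164 bits

Marginal of Y (column sums):
  P(Y=0) = 1/12 + 1/3 + 1/6 + 0 = 7/12
  P(Y=1) = 1/18 + 0 + 1/12 + 5/18 = 5/12
H(Y) = -[(7/12)·log₂(7/12) + (5/12)·log₂(5/12)]
  = 0.453604 + 0.526264 = 0.97987 bits

H(X|Y) = H(X,Y) - H(Y) = 2.30164 - 0.97987 = 1.3218 bits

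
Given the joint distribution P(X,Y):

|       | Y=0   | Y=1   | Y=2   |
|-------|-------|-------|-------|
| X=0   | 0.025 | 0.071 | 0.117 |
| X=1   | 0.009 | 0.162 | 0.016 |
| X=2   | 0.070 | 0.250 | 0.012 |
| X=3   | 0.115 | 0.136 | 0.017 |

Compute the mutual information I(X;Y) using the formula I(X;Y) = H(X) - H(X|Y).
0.2549 bits

I(X;Y) = H(X) - H(X|Y)

Marginal of X (row sums):
  P(X=0) = 0.025 + 0.071 + 0.117 = 0.213
  P(X=1) = 0.009 + 0.162 + 0.016 = 0.187
  P(X=2) = 0.070 + 0.250 + 0.012 = 0.332
  P(X=3) = 0.115 + 0.136 + 0.017 = 0.268
H(X) = -[0.213·log₂(0.213) + 0.187·log₂(0.187) + 0.332·log₂(0.332) + 0.268·log₂(0.268)]
  = 0.47522 + 0.45233 + 0.52813 + 0.50912 = 1.9648 bits

Marginal of Y (column sums):
  P(Y=0) = 0.025 + 0.009 + 0.070 + 0.115 = 0.219
  P(Y=1) = 0.071 + 0.162 + 0.250 + 0.136 = 0.619
  P(Y=2) = 0.117 + 0.016 + 0.012 + 0.017 = 0.162
H(X|Y) = Σ_y P(y)·H(X|Y=y):
  Y=0: P(Y=0) = 0.219, P(X|Y=0) = (25/219, 3/73, 70/219, 115/219) → H(X|Y=0) = 1.56060
  Y=1: P(Y=1) = 0.619, P(X|Y=1) = (71/619, 162/619, 250/619, 136/619) → H(X|Y=1) = 1.87310
  Y=2: P(Y=2) = 0.162, P(X|Y=2) = (13/18, 8/81, 2/27, 17/162) → H(X|Y=2) = 1.28837
H(X|Y) = 0.219·1.56060 + 0.619·1.87310 + 0.162·1.28837 = 1.7099 bits

I(X;Y) = H(X) - H(X|Y) = 1.9648 - 1.7099 = 0.2549 bits

Cross-check via I(X;Y) = H(X) + H(Y) - H(X,Y): computing H(Y) from the column sums and H(X,Y) from the 12 cells in the same way gives H(Y) = 1.3336 bits and H(X,Y) = 3.0435 bits, so
I(X;Y) = 1.9648 + 1.3336 - 3.0435 = 0.2549 bits ✓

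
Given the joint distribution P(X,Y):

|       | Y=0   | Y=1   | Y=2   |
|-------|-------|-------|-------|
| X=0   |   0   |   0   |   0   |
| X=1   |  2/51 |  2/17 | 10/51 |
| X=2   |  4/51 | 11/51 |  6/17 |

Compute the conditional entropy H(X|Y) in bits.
0.9365 bits

H(X|Y) = H(X,Y) - H(Y)

H(X,Y) = -Σ_{x,y} P(x,y) log₂ P(x,y). Per-cell terms -P(x,y)·log₂P(x,y):
  X=0: 0.00000, 0.00000, 0.00000
  X=1: 0.18323, 0.36323, 0.46088
  X=2: 0.28803, 0.47731, 0.53029
  (cells with P = 0 contribute 0)
Sum of the 9 terms: H(X,Y) = 2.3030 bits

Marginal of Y (column sums):
  P(Y=0) = 0 + 2/51 + 4/51 = 2/17
  P(Y=1) = 0 + 2/17 + 11/51 = 1/3
  P(Y=2) = 0 + 10/51 + 6/17 = 28/51
H(Y) = -[(2/17)·log₂(2/17) + (1/3)·log₂(1/3) + (28/51)·log₂(28/51)]
  = 0.36323 + 0.52832 + 0.47494 = 1.3665 bits

H(X|Y) = H(X,Y) - H(Y) = 2.3030 - 1.3665 = 0.9365 bits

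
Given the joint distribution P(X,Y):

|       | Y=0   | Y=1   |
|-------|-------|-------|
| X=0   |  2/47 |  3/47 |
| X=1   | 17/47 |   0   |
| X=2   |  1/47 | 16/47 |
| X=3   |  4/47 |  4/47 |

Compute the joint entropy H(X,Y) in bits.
2.2303 bits

H(X,Y) = -Σ_{x,y} P(x,y) log₂ P(x,y). Per-cell terms -P(x,y)·log₂P(x,y):
  X=0: 0.1938, 0.2534
  X=1: 0.5307, 0.0000
  X=2: 0.1182, 0.5292
  X=3: 0.3025, 0.3025
  (cells with P = 0 contribute 0)
Sum of the 8 terms: H(X,Y) = 2.2303 bits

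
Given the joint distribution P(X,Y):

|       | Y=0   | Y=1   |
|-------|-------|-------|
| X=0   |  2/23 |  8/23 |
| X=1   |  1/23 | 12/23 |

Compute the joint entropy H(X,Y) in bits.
1.5227 bits

H(X,Y) = -Σ_{x,y} P(x,y) log₂ P(x,y). Per-cell terms -P(x,y)·log₂P(x,y):
  X=0: 0.3064, 0.5299
  X=1: 0.1967, 0.4897
Sum of the 4 terms: H(X,Y) = 1.5227 bits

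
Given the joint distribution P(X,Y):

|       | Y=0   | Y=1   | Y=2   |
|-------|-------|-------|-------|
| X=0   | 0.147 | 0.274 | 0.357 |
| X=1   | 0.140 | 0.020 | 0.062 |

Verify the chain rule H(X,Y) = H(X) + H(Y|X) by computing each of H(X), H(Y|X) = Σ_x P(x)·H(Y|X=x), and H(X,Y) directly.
H(X) = 0.7638 bits, H(Y|X) = 1.4438 bits, H(X,Y) = 2.2076 bits

Marginal of X (row sums):
  P(X=0) = 0.147 + 0.274 + 0.357 = 0.778
  P(X=1) = 0.140 + 0.020 + 0.062 = 0.222
H(X) = -[0.778·log₂(0.778) + 0.222·log₂(0.222)]
  = 0.2818 + 0.4820 = 0.7638 bits

H(Y|X) = Σ_x P(x)·H(Y|X=x):
  X=0: P(X=0) = 0.778, P(Y|X=0) = (147/778, 137/389, 357/778) → H(Y|X=0) = 1.5002
  X=1: P(X=1) = 0.222, P(Y|X=1) = (70/111, 10/111, 31/111) → H(Y|X=1) = 1.2462
H(Y|X) = 0.778·1.5002 + 0.222·1.2462 = 1.4438 bits

H(X,Y) = -Σ_{x,y} P(x,y) log₂ P(x,y). Per-cell terms -P(x,y)·log₂P(x,y):
  X=0: 0.4066, 0.5118, 0.5305
  X=1: 0.3971, 0.1129, 0.2487
Sum of the 6 terms: H(X,Y) = 2.2076 bits

Chain rule check:
  H(X) + H(Y|X) = 0.7638 + 1.4438 = 2.2076 bits
  H(X,Y) = 2.2076 bits
✓ Chain rule verified.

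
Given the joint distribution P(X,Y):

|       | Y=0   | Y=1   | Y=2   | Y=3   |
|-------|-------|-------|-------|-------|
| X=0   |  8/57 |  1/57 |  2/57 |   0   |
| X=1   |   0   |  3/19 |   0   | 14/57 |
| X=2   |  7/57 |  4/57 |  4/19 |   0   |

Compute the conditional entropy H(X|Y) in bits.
0.7019 bits

H(X|Y) = H(X,Y) - H(Y)

H(X,Y) = -Σ_{x,y} P(x,y) log₂ P(x,y). Per-cell terms -P(x,y)·log₂P(x,y):
  X=0: 0.397599, 0.102331, 0.169575, 0.000000
  X=1: 0.000000, 0.420468, 0.000000, 0.497500
  X=2: 0.371557, 0.268975, 0.473248, 0.000000
  (cells with P = 0 contribute 0)
Sum of the 12 terms: H(X,Y) = 2.70125 bits

Marginal of Y (column sums):
  P(Y=0) = 8/57 + 0 + 7/57 = 5/19
  P(Y=1) = 1/57 + 3/19 + 4/57 = 14/57
  P(Y=2) = 2/57 + 0 + 4/19 = 14/57
  P(Y=3) = 0 + 14/57 + 0 = 14/57
H(Y) = -[(5/19)·log₂(5/19) + (14/57)·log₂(14/57) + (14/57)·log₂(14/57) + (14/57)·log₂(14/57)]
  = 0.506842 + 0.497500 + 0.497500 + 0.497500 = 1.99934 bits

H(X|Y) = H(X,Y) - H(Y) = 2.70125 - 1.99934 = 0.7019 bits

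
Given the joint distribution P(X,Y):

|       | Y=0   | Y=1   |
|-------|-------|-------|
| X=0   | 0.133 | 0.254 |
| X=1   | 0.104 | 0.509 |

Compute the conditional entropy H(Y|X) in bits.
0.7619 bits

H(Y|X) = H(X,Y) - H(X)

H(X,Y) = -Σ_{x,y} P(x,y) log₂ P(x,y). Per-cell terms -P(x,y)·log₂P(x,y):
  X=0: 0.387097, 0.502183
  X=1: 0.339596, 0.495900
Sum of the 4 terms: H(X,Y) = 1.72478 bits

Marginal of X (row sums):
  P(X=0) = 0.133 + 0.254 = 0.387
  P(X=1) = 0.104 + 0.509 = 0.613
H(X) = -[0.387·log₂(0.387) + 0.613·log₂(0.613)]
  = 0.530033 + 0.432803 = 0.96284 bits

H(Y|X) = H(X,Y) - H(X) = 1.72478 - 0.96284 = 0.7619 bits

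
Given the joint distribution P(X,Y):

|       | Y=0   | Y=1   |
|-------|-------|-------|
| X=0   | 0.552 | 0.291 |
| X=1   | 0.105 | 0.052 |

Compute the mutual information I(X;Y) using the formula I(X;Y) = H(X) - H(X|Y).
0.0001 bits

I(X;Y) = H(X) - H(X|Y)

Marginal of X (row sums):
  P(X=0) = 0.552 + 0.291 = 0.843
  P(X=1) = 0.105 + 0.052 = 0.157
H(X) = -[0.843·log₂(0.843) + 0.157·log₂(0.157)]
  = 0.2077 + 0.4194 = 0.6271 bits

Marginal of Y (column sums):
  P(Y=0) = 0.552 + 0.105 = 0.657
  P(Y=1) = 0.291 + 0.052 = 0.343
H(X|Y) = Σ_y P(y)·H(X|Y=y):
  Y=0: P(Y=0) = 0.657, P(X|Y=0) = (184/219, 35/219) → H(X|Y=0) = 0.6339
  Y=1: P(Y=1) = 0.343, P(X|Y=1) = (291/343, 52/343) → H(X|Y=1) = 0.6138
H(X|Y) = 0.657·0.6339 + 0.343·0.6138 = 0.6270 bits

I(X;Y) = H(X) - H(X|Y) = 0.6271 - 0.6270 = 0.0001 bits

Cross-check via I(X;Y) = H(X) + H(Y) - H(X,Y): computing H(Y) from the column sums and H(X,Y) from the 4 cells in the same way gives H(Y) = 0.9277 bits and H(X,Y) = 1.5547 bits, so
I(X;Y) = 0.6271 + 0.9277 - 1.5547 = 0.0001 bits ✓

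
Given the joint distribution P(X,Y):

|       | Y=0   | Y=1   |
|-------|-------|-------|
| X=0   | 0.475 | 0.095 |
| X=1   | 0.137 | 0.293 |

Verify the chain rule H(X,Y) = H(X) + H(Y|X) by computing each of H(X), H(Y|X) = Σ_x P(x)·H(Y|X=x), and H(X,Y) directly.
H(X) = 0.9858 bits, H(Y|X) = 0.7587 bits, H(X,Y) = 1.7446 bits

Marginal of X (row sums):
  P(X=0) = 0.475 + 0.095 = 0.570
  P(X=1) = 0.137 + 0.293 = 0.430
H(X) = -[0.570·log₂(0.570) + 0.430·log₂(0.430)]
  = 0.462251 + 0.523564 = 0.9858 bits

H(Y|X) = Σ_x P(x)·H(Y|X=x):
  X=0: P(X=0) = 0.570, P(Y|X=0) = (5/6, 1/6) → H(Y|X=0) = 0.650022
  X=1: P(X=1) = 0.430, P(Y|X=1) = (137/430, 293/430) → H(Y|X=1) = 0.902858
H(Y|X) = 0.570·0.650022 + 0.430·0.902858 = 0.7587 bits

H(X,Y) = -Σ_{x,y} P(x,y) log₂ P(x,y). Per-cell terms -P(x,y)·log₂P(x,y):
  X=0: 0.510150, 0.322613
  X=1: 0.392882, 0.518911
Sum of the 4 terms: H(X,Y) = 1.7446 bits

Chain rule check:
  H(X) + H(Y|X) = 0.9858 + 0.7587 = 1.7445 bits
  H(X,Y) = 1.7446 bits
✓ Chain rule verified (Δ = 0.0001 is 4-dp rounding noise: each of the three values was rounded independently).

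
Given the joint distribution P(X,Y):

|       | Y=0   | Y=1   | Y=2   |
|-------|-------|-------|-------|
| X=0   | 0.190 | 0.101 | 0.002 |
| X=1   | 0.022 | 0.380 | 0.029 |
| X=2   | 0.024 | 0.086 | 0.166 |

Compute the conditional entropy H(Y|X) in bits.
0.9157 bits

H(Y|X) = H(X,Y) - H(X)

H(X,Y) = -Σ_{x,y} P(x,y) log₂ P(x,y). Per-cell terms -P(x,y)·log₂P(x,y):
  X=0: 0.45523, 0.33406, 0.01793
  X=1: 0.12114, 0.53045, 0.14813
  X=2: 0.12914, 0.30440, 0.43006
Sum of the 9 terms: H(X,Y) = 2.47054 bits

Marginal of X (row sums):
  P(X=0) = 0.190 + 0.101 + 0.002 = 0.293
  P(X=1) = 0.022 + 0.380 + 0.029 = 0.431
  P(X=2) = 0.024 + 0.086 + 0.166 = 0.276
H(X) = -[0.293·log₂(0.293) + 0.431·log₂(0.431) + 0.276·log₂(0.276)]
  = 0.51891 + 0.52334 + 0.51260 = 1.55485 bits

H(Y|X) = H(X,Y) - H(X) = 2.47054 - 1.55485 = 0.9157 bits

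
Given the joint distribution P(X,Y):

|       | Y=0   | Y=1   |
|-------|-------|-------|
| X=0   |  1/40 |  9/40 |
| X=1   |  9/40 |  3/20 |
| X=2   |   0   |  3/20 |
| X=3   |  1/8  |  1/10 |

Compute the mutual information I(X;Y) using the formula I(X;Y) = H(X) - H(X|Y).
0.2501 bits

I(X;Y) = H(X) - H(X|Y)

Marginal of X (row sums):
  P(X=0) = 1/40 + 9/40 = 1/4
  P(X=1) = 9/40 + 3/20 = 3/8
  P(X=2) = 0 + 3/20 = 3/20
  P(X=3) = 1/8 + 1/10 = 9/40
H(X) = -[(1/4)·log₂(1/4) + (3/8)·log₂(3/8) + (3/20)·log₂(3/20) + (9/40)·log₂(9/40)]
  = 0.50000 + 0.53064 + 0.41054 + 0.48420 = 1.9254 bits

Marginal of Y (column sums):
  P(Y=0) = 1/40 + 9/40 + 0 + 1/8 = 3/8
  P(Y=1) = 9/40 + 3/20 + 3/20 + 1/10 = 5/8
H(X|Y) = Σ_y P(y)·H(X|Y=y):
  Y=0: P(Y=0) = 3/8, P(X|Y=0) = (1/15, 3/5, 0, 1/3) → H(X|Y=0) = 1.23096
  Y=1: P(Y=1) = 5/8, P(X|Y=1) = (9/25, 6/25, 6/25, 4/25) → H(X|Y=1) = 1.94190
H(X|Y) = (3/8)·1.23096 + (5/8)·1.94190 = 1.6753 bits

I(X;Y) = H(X) - H(X|Y) = 1.9254 - 1.6753 = 0.2501 bits

Cross-check via I(X;Y) = H(X) + H(Y) - H(X,Y): computing H(Y) from the column sums and H(X,Y) from the 8 cells in the same way gives H(Y) = 0.9544 bits and H(X,Y) = 2.6297 bits, so
I(X;Y) = 1.9254 + 0.9544 - 2.6297 = 0.2501 bits ✓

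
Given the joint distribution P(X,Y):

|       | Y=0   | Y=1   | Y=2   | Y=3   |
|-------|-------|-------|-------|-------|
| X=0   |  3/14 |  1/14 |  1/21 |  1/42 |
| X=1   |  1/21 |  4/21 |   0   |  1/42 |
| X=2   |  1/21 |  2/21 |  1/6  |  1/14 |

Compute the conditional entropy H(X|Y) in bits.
1.2180 bits

H(X|Y) = H(X,Y) - H(Y)

H(X,Y) = -Σ_{x,y} P(x,y) log₂ P(x,y). Per-cell terms -P(x,y)·log₂P(x,y):
  X=0: 0.476227, 0.271954, 0.209158, 0.128389
  X=1: 0.209158, 0.455680, 0.000000, 0.128389
  X=2: 0.209158, 0.323078, 0.430827, 0.271954
  (cells with P = 0 contribute 0)
Sum of the 12 terms: H(X,Y) = 3.11397 bits

Marginal of Y (column sums):
  P(Y=0) = 3/14 + 1/21 + 1/21 = 13/42
  P(Y=1) = 1/14 + 4/21 + 2/21 = 5/14
  P(Y=2) = 1/21 + 0 + 1/6 = 3/14
  P(Y=3) = 1/42 + 1/42 + 1/14 = 5/42
H(Y) = -[(13/42)·log₂(13/42) + (5/14)·log₂(5/14) + (3/14)·log₂(3/14) + (5/42)·log₂(5/42)]
  = 0.523676 + 0.530510 + 0.476227 + 0.365523 = 1.89594 bits

H(X|Y) = H(X,Y) - H(Y) = 3.11397 - 1.89594 = 1.2180 bits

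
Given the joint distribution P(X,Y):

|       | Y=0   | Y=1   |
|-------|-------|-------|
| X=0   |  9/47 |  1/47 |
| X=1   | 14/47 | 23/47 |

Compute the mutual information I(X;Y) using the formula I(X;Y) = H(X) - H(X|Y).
0.1466 bits

I(X;Y) = H(X) - H(X|Y)

Marginal of X (row sums):
  P(X=0) = 9/47 + 1/47 = 10/47
  P(X=1) = 14/47 + 23/47 = 37/47
H(X) = -[(10/47)·log₂(10/47) + (37/47)·log₂(37/47)]
  = 0.4750 + 0.2717 = 0.7467 bits

Marginal of Y (column sums):
  P(Y=0) = 9/47 + 14/47 = 23/47
  P(Y=1) = 1/47 + 23/47 = 24/47
H(X|Y) = Σ_y P(y)·H(X|Y=y):
  Y=0: P(Y=0) = 23/47, P(X|Y=0) = (9/23, 14/23) → H(X|Y=0) = 0.9656
  Y=1: P(Y=1) = 24/47, P(X|Y=1) = (1/24, 23/24) → H(X|Y=1) = 0.2499
H(X|Y) = (23/47)·0.9656 + (24/47)·0.2499 = 0.6001 bits

I(X;Y) = H(X) - H(X|Y) = 0.7467 - 0.6001 = 0.1466 bits

Cross-check via I(X;Y) = H(X) + H(Y) - H(X,Y): computing H(Y) from the column sums and H(X,Y) from the 4 cells in the same way gives H(Y) = 0.9997 bits and H(X,Y) = 1.5998 bits, so
I(X;Y) = 0.7467 + 0.9997 - 1.5998 = 0.1466 bits ✓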